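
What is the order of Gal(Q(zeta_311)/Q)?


|Gal(Q(zeta_311)/Q)| = phi(311)
= 310

310


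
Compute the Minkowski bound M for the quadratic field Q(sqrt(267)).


d = 267, d mod 4 = 3, so disc(K) = 4d = 1068; |disc(K)| = 1068
Real quadratic field, so n = 2, s = r2 = 0, r1 = 2
M = (n!/n^n) * (4/pi)^s * sqrt(|disc(K)|) = (2!/2^2) * (4/pi)^0 * sqrt(1068)
= 0.5 * 1.000000 * 32.680269
= 16.3401

16.3401


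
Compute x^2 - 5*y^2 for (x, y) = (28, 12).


x^2 - d*y^2
= 28^2 - 5*12^2
= 784 - 720
= 64

64


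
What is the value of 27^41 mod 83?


p = 83 is prime and the exponent is (p-1)/2 = 41, so by Euler's criterion 27^41 = (27/83) = +1 or -1 mod 83.
Compute by square-and-multiply:
  41 = 32 + 8 + 1 (binary 101001)
  Repeated squaring mod 83: 27^1 = 27, 27^2 = 65, 27^4 = 75, 27^8 = 64, 27^16 = 29, 27^32 = 11
  27^41 = 27^32 * 27^8 * 27^1 = 11 * 64 * 27 mod 83
    11 * 64 = 704 = 40 mod 83
    40 * 27 = 1080 = 1 mod 83
  27^41 = 1 mod 83
Result 1: 27 is a quadratic residue mod 83.
27^41 mod 83 = 1

1


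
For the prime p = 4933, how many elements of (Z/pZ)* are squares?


For prime p, the number of non-zero quadratic residues is (p-1)/2.
= (4933-1)/2
= 2466

2466


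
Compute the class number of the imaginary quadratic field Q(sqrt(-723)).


K = Q(sqrt(-723)). d mod 4 = 1, so D = disc(K) = d = -723
h(K) equals the number of primitive reduced positive-definite forms (a, b, c) = a*x^2 + b*x*y + c*y^2 with b^2 - 4ac = D,
where reduced means |b| <= a <= c, with b >= 0 whenever |b| = a or a = c, and primitive means gcd(a, b, c) = 1.
Reduced forces 3a^2 <= |D| = 723, so 1 <= a <= 15; b must have the parity of D, and c = (b^2 - D)/(4a) must be an integer >= a.
Enumerate a = 1..15, b in [-a, a]:
  a=1: (1, 1, 181)  [1]
  a=2: none
  a=3: (3, 3, 61)  [1]
  a=4..10: none
  a=11: (11, -5, 17), (11, 5, 17)  [2]
  a=12..15: none
Total reduced forms: 1 + 1 + 2 = 4
h = 4

4


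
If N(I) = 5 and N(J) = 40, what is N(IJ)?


N(IJ) = N(I) * N(J)
= 5 * 40
= 200

200


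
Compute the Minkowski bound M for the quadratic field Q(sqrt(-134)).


d = -134, d mod 4 = 2, so disc(K) = 4d = -536; |disc(K)| = 536
Imaginary quadratic field, so n = 2, s = r2 = 1, r1 = 0
M = (n!/n^n) * (4/pi)^s * sqrt(|disc(K)|) = (2!/2^2) * (4/pi)^1 * sqrt(536)
= 0.5 * 1.273240 * 23.151674
= 14.7388

14.7388


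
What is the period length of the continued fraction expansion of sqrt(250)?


Run the CF algorithm for sqrt(250).
a_0 = floor(sqrt(250)) = 15; set m_0=0, q_0=1.
Recurrence: m' = q*a - m,  q' = (d - m'^2)/q,  a' = floor((a_0 + m')/q').
  step 1: m=15, q=25, a=1
  step 2: m=10, q=6, a=4
  step 3: m=14, q=9, a=3
  step 4: m=13, q=9, a=3
  step 5: m=14, q=6, a=4
  step 6: m=10, q=25, a=1
  step 7: m=15, q=1, a=30
a_7 = 2*a_0 = 30, so the period closes here.
sqrt(250) = [15; 1, 4, 3, 3, 4, 1, 30]
Period length = 7

7


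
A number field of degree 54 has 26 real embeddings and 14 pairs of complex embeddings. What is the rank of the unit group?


By Dirichlet's unit theorem:
rank = r1 + r2 - 1
= 26 + 14 - 1
= 39

39


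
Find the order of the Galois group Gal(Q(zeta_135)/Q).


|Gal(Q(zeta_135)/Q)| = phi(135)
= 72

72


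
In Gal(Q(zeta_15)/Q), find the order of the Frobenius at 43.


The Frobenius at p in Gal(Q(zeta_n)/Q) = (Z/nZ)* is the class of p, so its order is ord_15(43), the smallest k >= 1 with 43^k = 1 mod 15.
n = 15 = 3 * 5, phi(15) = 8; the order divides phi(n).
Divisors of 8: 1, 2, 4, 8
Repeated squaring mod 15: 43^1 = 13, 43^2 = 4, 43^4 = 1, 43^8 = 1
Test divisors in increasing order:
  k=1: 43^1 = 13 mod 15
  k=2: 43^2 = 4 mod 15
  k=4: 43^4 = 1 mod 15  <- first divisor giving 1
Order = 4

4


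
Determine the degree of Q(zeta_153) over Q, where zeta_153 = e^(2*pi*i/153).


The degree equals Euler's totient phi(153).
153 = 3^2 * 17
phi(153) = 96

96


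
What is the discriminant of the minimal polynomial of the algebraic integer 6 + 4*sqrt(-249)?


The element 6 + 4*sqrt(-249) has minimal polynomial:
x^2 - 12*x + 4020
Discriminant = (-12)^2 - 4*(4020)
= 144 - 16080
= -15936

-15936


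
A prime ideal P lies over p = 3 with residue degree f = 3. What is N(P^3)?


N(P^a) = p^(a*f)
= 3^(3*3)
= 3^9
= 19683

19683


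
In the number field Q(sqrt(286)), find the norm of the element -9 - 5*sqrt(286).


N(a + b*sqrt(d)) = a^2 - d*b^2
= (-9)^2 - (286)*(-5)^2
= 81 - 7150
= -7069

-7069


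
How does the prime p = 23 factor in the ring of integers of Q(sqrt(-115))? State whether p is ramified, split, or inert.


K = Q(sqrt(-115)). Since d mod 4 = 1, disc(K) = -115.
Check p | disc: -115 mod 23 = 0.
p divides disc, so p ramifies: (p) = P^2 with e=2, f=1, g=1.
Therefore p is ramified.

ramified


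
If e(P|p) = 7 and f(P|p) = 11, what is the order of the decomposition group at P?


|D_P| = e * f
= 7 * 11
= 77

77


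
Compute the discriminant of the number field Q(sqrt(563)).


For K = Q(sqrt(d)) with d squarefree: disc(K) = d if d = 1 mod 4, and disc(K) = 4d if d = 2 or 3 mod 4.
Here d = 563, and d mod 4 = 3.
d = 3 mod 4, not 1 (O_K = Z[sqrt(d)]), so disc(K) = 4d = 4 * (563) = 2252

2252


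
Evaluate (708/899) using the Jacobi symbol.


Compute (708/899) via quadratic reciprocity:
  pull out 2: (2/899) = -1  (since 899 mod 8 = 3)
  pull out 2: (2/899) = -1  (since 899 mod 8 = 3)
  reciprocity: (177/899) -> +(899/177)
  reduce: (14/177)
  pull out 2: (2/177) = +1  (since 177 mod 8 = 1)
  reciprocity: (7/177) -> +(177/7)
  reduce: (2/7)
  pull out 2: (2/7) = +1  (since 7 mod 8 = 7)
  (1/7) = 1
Product of signs = 1

1


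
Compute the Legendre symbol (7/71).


p = 71 is prime, so compute (7/71) with the reciprocity algorithm (Jacobi-symbol steps: pull out 2s via (2/n), flip via reciprocity, reduce):
  reciprocity: (7/71) -> -(71/7)
  reduce: (1/7)
  (1/7) = 1
Product of signs = -1
(7/71) = -1

-1


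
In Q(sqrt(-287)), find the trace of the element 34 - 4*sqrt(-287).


Tr(a + b*sqrt(d)) = (a + b*sqrt(d)) + (a - b*sqrt(d)) = 2a
= 2 * (34)
= 68

68


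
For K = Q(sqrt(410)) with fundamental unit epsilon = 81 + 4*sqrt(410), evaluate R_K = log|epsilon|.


epsilon = 81 + 4*sqrt(410)
= 161.9938
R = ln(161.9938)
= 5.0876

5.0876


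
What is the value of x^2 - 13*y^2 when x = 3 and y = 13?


x^2 - d*y^2
= 3^2 - 13*13^2
= 9 - 2197
= -2188

-2188


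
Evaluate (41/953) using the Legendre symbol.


p = 953 is prime, so compute (41/953) with the reciprocity algorithm (Jacobi-symbol steps: pull out 2s via (2/n), flip via reciprocity, reduce):
  reciprocity: (41/953) -> +(953/41)
  reduce: (10/41)
  pull out 2: (2/41) = +1  (since 41 mod 8 = 1)
  reciprocity: (5/41) -> +(41/5)
  reduce: (1/5)
  (1/5) = 1
Product of signs = 1
(41/953) = 1

1


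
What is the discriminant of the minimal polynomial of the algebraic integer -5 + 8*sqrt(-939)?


The element -5 + 8*sqrt(-939) has minimal polynomial:
x^2 + 10*x + 60121
Discriminant = (10)^2 - 4*(60121)
= 100 - 240484
= -240384

-240384


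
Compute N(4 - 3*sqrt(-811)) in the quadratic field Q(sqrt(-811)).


N(a + b*sqrt(d)) = a^2 - d*b^2
= (4)^2 - (-811)*(-3)^2
= 16 + 7299
= 7315

7315


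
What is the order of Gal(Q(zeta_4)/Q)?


|Gal(Q(zeta_4)/Q)| = phi(4)
= 2

2


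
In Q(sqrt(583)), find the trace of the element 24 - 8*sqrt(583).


Tr(a + b*sqrt(d)) = (a + b*sqrt(d)) + (a - b*sqrt(d)) = 2a
= 2 * (24)
= 48

48


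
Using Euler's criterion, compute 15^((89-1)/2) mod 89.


p = 89 is prime and the exponent is (p-1)/2 = 44, so by Euler's criterion 15^44 = (15/89) = +1 or -1 mod 89.
Compute by square-and-multiply:
  44 = 32 + 8 + 4 (binary 101100)
  Repeated squaring mod 89: 15^1 = 15, 15^2 = 47, 15^4 = 73, 15^8 = 78, 15^16 = 32, 15^32 = 45
  15^44 = 15^32 * 15^8 * 15^4 = 45 * 78 * 73 mod 89
    45 * 78 = 3510 = 39 mod 89
    39 * 73 = 2847 = 88 mod 89
  15^44 = 88 mod 89
Result 88 = p - 1 = -1 mod 89: 15 is a quadratic non-residue mod 89. As a residue in [0, p-1] the value is 88.
15^44 mod 89 = 88

88


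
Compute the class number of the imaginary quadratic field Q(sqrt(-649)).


K = Q(sqrt(-649)). d mod 4 = 3, so D = disc(K) = 4d = -2596
h(K) equals the number of primitive reduced positive-definite forms (a, b, c) = a*x^2 + b*x*y + c*y^2 with b^2 - 4ac = D,
where reduced means |b| <= a <= c, with b >= 0 whenever |b| = a or a = c, and primitive means gcd(a, b, c) = 1.
Reduced forces 3a^2 <= |D| = 2596, so 1 <= a <= 29; b must have the parity of D, and c = (b^2 - D)/(4a) must be an integer >= a.
Enumerate a = 1..29, b in [-a, a]:
  a=1: (1, 0, 649)  [1]
  a=2: (2, 2, 325)  [1]
  a=3..4: none
  a=5: (5, -2, 130), (5, 2, 130)  [2]
  a=6: none
  a=7: (7, -6, 94), (7, 6, 94)  [2]
  a=8..9: none
  a=10: (10, -2, 65), (10, 2, 65)  [2]
  a=11: (11, 0, 59)  [1]
  a=12: none
  a=13: (13, -2, 50), (13, 2, 50)  [2]
  a=14: (14, -6, 47), (14, 6, 47)  [2]
  a=15..18: none
  a=19: (19, -8, 35), (19, 8, 35)  [2]
  a=20..21: none
  a=22: (22, 22, 35)  [1]
  a=23: (23, -16, 31), (23, 16, 31)  [2]
  a=24: none
  a=25: (25, -2, 26), (25, 2, 26)  [2]
  a=26..29: none
Total reduced forms: 1 + 1 + 2 + 2 + 2 + 1 + 2 + 2 + 2 + 1 + 2 + 2 = 20
h = 20

20


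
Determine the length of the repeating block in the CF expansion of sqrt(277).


Run the CF algorithm for sqrt(277).
a_0 = floor(sqrt(277)) = 16; set m_0=0, q_0=1.
Recurrence: m' = q*a - m,  q' = (d - m'^2)/q,  a' = floor((a_0 + m')/q').
  step 1: m=16, q=21, a=1
  step 2: m=5, q=12, a=1
  step 3: m=7, q=19, a=1
  step 4: m=12, q=7, a=4
  step 5: m=16, q=3, a=10
  step 6: m=14, q=27, a=1
  step 7: m=13, q=4, a=7
  step 8: m=15, q=13, a=2
  step 9: m=11, q=12, a=2
  step 10: m=13, q=9, a=3
  step 11: m=14, q=9, a=3
  step 12: m=13, q=12, a=2
  step 13: m=11, q=13, a=2
  step 14: m=15, q=4, a=7
  step 15: m=13, q=27, a=1
  step 16: m=14, q=3, a=10
  step 17: m=16, q=7, a=4
  step 18: m=12, q=19, a=1
  step 19: m=7, q=12, a=1
  step 20: m=5, q=21, a=1
  step 21: m=16, q=1, a=32
a_21 = 2*a_0 = 32, so the period closes here.
sqrt(277) = [16; 1, 1, 1, 4, 10, 1, 7, 2, 2, 3, 3, 2, 2, 7, 1, 10, 4, 1, 1, 1, 32]
Period length = 21

21


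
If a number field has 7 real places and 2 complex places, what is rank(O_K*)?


By Dirichlet's unit theorem:
rank = r1 + r2 - 1
= 7 + 2 - 1
= 8

8


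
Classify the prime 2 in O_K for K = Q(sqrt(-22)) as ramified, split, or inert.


K = Q(sqrt(-22)). Since d mod 4 = 2, disc(K) = -88.
Check p | disc: -88 mod 2 = 0.
p divides disc, so p ramifies: (p) = P^2 with e=2, f=1, g=1.
Therefore p is ramified.

ramified


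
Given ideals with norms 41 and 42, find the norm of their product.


N(IJ) = N(I) * N(J)
= 41 * 42
= 1722

1722


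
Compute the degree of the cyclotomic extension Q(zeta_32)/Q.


The degree equals Euler's totient phi(32).
32 = 2^5
phi(32) = 16

16


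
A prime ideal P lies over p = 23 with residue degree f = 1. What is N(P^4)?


N(P^a) = p^(a*f)
= 23^(4*1)
= 23^4
= 279841

279841


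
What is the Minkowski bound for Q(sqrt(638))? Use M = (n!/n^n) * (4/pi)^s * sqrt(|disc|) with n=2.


d = 638, d mod 4 = 2, so disc(K) = 4d = 2552; |disc(K)| = 2552
Real quadratic field, so n = 2, s = r2 = 0, r1 = 2
M = (n!/n^n) * (4/pi)^s * sqrt(|disc(K)|) = (2!/2^2) * (4/pi)^0 * sqrt(2552)
= 0.5 * 1.000000 * 50.517324
= 25.2587

25.2587


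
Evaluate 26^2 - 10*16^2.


x^2 - d*y^2
= 26^2 - 10*16^2
= 676 - 2560
= -1884

-1884


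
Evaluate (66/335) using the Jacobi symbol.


Compute (66/335) via quadratic reciprocity:
  pull out 2: (2/335) = +1  (since 335 mod 8 = 7)
  reciprocity: (33/335) -> +(335/33)
  reduce: (5/33)
  reciprocity: (5/33) -> +(33/5)
  reduce: (3/5)
  reciprocity: (3/5) -> +(5/3)
  reduce: (2/3)
  pull out 2: (2/3) = -1  (since 3 mod 8 = 3)
  (1/3) = 1
Product of signs = -1

-1


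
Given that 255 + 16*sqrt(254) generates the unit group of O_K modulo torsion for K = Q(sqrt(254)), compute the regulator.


epsilon = 255 + 16*sqrt(254)
= 509.9980
R = ln(509.9980)
= 6.2344

6.2344


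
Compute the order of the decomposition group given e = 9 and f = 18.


|D_P| = e * f
= 9 * 18
= 162

162


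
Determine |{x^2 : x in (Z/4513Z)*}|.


For prime p, the number of non-zero quadratic residues is (p-1)/2.
= (4513-1)/2
= 2256

2256


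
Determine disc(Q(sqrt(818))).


For K = Q(sqrt(d)) with d squarefree: disc(K) = d if d = 1 mod 4, and disc(K) = 4d if d = 2 or 3 mod 4.
Here d = 818, and d mod 4 = 2.
d = 2 mod 4, not 1 (O_K = Z[sqrt(d)]), so disc(K) = 4d = 4 * (818) = 3272

3272


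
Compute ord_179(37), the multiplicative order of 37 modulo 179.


We want ord_179(37), the smallest k >= 1 with 37^k = 1 mod 179.
n = 179 = 179, phi(179) = 178; the order divides phi(n).
Divisors of 178: 1, 2, 89, 178
Repeated squaring mod 179: 37^1 = 37, 37^2 = 116, 37^4 = 31, 37^8 = 66, 37^16 = 60, 37^32 = 20, 37^64 = 42, 37^128 = 153
Test divisors in increasing order:
  k=1: 37^1 = 37 mod 179
  k=2: 37^2 = 116 mod 179
  k=89: 37^89 = 42 * 60 * 66 * 37 = 178 mod 179
  k=178: 37^178 = 153 * 20 * 60 * 116 = 1 mod 179  <- first divisor giving 1
Order = 178

178


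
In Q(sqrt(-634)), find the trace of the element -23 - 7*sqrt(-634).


Tr(a + b*sqrt(d)) = (a + b*sqrt(d)) + (a - b*sqrt(d)) = 2a
= 2 * (-23)
= -46

-46


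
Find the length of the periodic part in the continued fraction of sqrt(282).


Run the CF algorithm for sqrt(282).
a_0 = floor(sqrt(282)) = 16; set m_0=0, q_0=1.
Recurrence: m' = q*a - m,  q' = (d - m'^2)/q,  a' = floor((a_0 + m')/q').
  step 1: m=16, q=26, a=1
  step 2: m=10, q=7, a=3
  step 3: m=11, q=23, a=1
  step 4: m=12, q=6, a=4
  step 5: m=12, q=23, a=1
  step 6: m=11, q=7, a=3
  step 7: m=10, q=26, a=1
  step 8: m=16, q=1, a=32
a_8 = 2*a_0 = 32, so the period closes here.
sqrt(282) = [16; 1, 3, 1, 4, 1, 3, 1, 32]
Period length = 8

8


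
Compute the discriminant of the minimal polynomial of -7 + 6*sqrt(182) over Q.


The element -7 + 6*sqrt(182) has minimal polynomial:
x^2 + 14*x - 6503
Discriminant = (14)^2 - 4*(-6503)
= 196 + 26012
= 26208

26208


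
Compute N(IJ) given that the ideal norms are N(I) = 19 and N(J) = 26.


N(IJ) = N(I) * N(J)
= 19 * 26
= 494

494


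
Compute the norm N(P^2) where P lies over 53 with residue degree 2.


N(P^a) = p^(a*f)
= 53^(2*2)
= 53^4
= 7890481

7890481


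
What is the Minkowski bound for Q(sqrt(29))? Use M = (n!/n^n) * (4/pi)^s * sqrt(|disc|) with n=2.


d = 29, d mod 4 = 1, so disc(K) = d = 29; |disc(K)| = 29
Real quadratic field, so n = 2, s = r2 = 0, r1 = 2
M = (n!/n^n) * (4/pi)^s * sqrt(|disc(K)|) = (2!/2^2) * (4/pi)^0 * sqrt(29)
= 0.5 * 1.000000 * 5.385165
= 2.6926

2.6926


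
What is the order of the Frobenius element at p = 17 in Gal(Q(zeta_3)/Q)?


The Frobenius at p in Gal(Q(zeta_n)/Q) = (Z/nZ)* is the class of p, so its order is ord_3(17), the smallest k >= 1 with 17^k = 1 mod 3.
n = 3 = 3, phi(3) = 2; the order divides phi(n).
Divisors of 2: 1, 2
Repeated squaring mod 3: 17^1 = 2, 17^2 = 1
Test divisors in increasing order:
  k=1: 17^1 = 2 mod 3
  k=2: 17^2 = 1 mod 3  <- first divisor giving 1
Order = 2

2


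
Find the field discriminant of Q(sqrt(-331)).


For K = Q(sqrt(d)) with d squarefree: disc(K) = d if d = 1 mod 4, and disc(K) = 4d if d = 2 or 3 mod 4.
Here d = -331, and d mod 4 = 1.
d = 1 mod 4 (O_K = Z[(1+sqrt(d))/2]), so disc(K) = d = -331

-331


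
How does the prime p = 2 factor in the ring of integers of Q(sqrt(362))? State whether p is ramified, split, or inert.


K = Q(sqrt(362)). Since d mod 4 = 2, disc(K) = 1448.
Check p | disc: 1448 mod 2 = 0.
p divides disc, so p ramifies: (p) = P^2 with e=2, f=1, g=1.
Therefore p is ramified.

ramified


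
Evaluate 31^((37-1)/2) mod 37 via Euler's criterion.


p = 37 is prime and the exponent is (p-1)/2 = 18, so by Euler's criterion 31^18 = (31/37) = +1 or -1 mod 37.
Compute by square-and-multiply:
  18 = 16 + 2 (binary 10010)
  Repeated squaring mod 37: 31^1 = 31, 31^2 = 36, 31^4 = 1, 31^8 = 1, 31^16 = 1
  31^18 = 31^16 * 31^2 = 1 * 36 mod 37
    1 * 36 = 36 = 36 mod 37
  31^18 = 36 mod 37
Result 36 = p - 1 = -1 mod 37: 31 is a quadratic non-residue mod 37. As a residue in [0, p-1] the value is 36.
31^18 mod 37 = 36

36


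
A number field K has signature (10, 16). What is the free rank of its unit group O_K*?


By Dirichlet's unit theorem:
rank = r1 + r2 - 1
= 10 + 16 - 1
= 25

25


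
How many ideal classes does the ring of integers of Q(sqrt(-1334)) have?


K = Q(sqrt(-1334)). d mod 4 = 2, so D = disc(K) = 4d = -5336
h(K) equals the number of primitive reduced positive-definite forms (a, b, c) = a*x^2 + b*x*y + c*y^2 with b^2 - 4ac = D,
where reduced means |b| <= a <= c, with b >= 0 whenever |b| = a or a = c, and primitive means gcd(a, b, c) = 1.
Reduced forces 3a^2 <= |D| = 5336, so 1 <= a <= 42; b must have the parity of D, and c = (b^2 - D)/(4a) must be an integer >= a.
Enumerate a = 1..42, b in [-a, a]:
  a=1: (1, 0, 1334)  [1]
  a=2: (2, 0, 667)  [1]
  a=3: (3, -2, 445), (3, 2, 445)  [2]
  a=4: none
  a=5: (5, -2, 267), (5, 2, 267)  [2]
  a=6: (6, -4, 223), (6, 4, 223)  [2]
  a=7..8: none
  a=9: (9, -8, 150), (9, 8, 150)  [2]
  a=10: (10, -8, 135), (10, 8, 135)  [2]
  a=11..14: none
  a=15: (15, -8, 90), (15, -2, 89), (15, 2, 89), (15, 8, 90)  [4]
  a=16: none
  a=17: (17, -6, 79), (17, 6, 79)  [2]
  a=18: (18, -8, 75), (18, 8, 75)  [2]
  a=19..22: none
  a=23: (23, 0, 58)  [1]
  a=24: none
  a=25: (25, -8, 54), (25, 8, 54)  [2]
  a=26: none
  a=27: (27, -8, 50), (27, 8, 50)  [2]
  a=28: none
  a=29: (29, 0, 46)  [1]
  a=30: (30, -28, 51), (30, -8, 45), (30, 8, 45), (30, 28, 51)  [4]
  a=31..33: none
  a=34: (34, -28, 45), (34, 28, 45)  [2]
  a=35..42: none
Total reduced forms: 1 + 1 + 2 + 2 + 2 + 2 + 2 + 4 + 2 + 2 + 1 + 2 + 2 + 1 + 4 + 2 = 32
h = 32

32


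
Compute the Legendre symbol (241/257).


p = 257 is prime, so compute (241/257) with the reciprocity algorithm (Jacobi-symbol steps: pull out 2s via (2/n), flip via reciprocity, reduce):
  reciprocity: (241/257) -> +(257/241)
  reduce: (16/241)
  pull out 2: (2/241) = +1  (since 241 mod 8 = 1)
  pull out 2: (2/241) = +1  (since 241 mod 8 = 1)
  pull out 2: (2/241) = +1  (since 241 mod 8 = 1)
  pull out 2: (2/241) = +1  (since 241 mod 8 = 1)
  (1/241) = 1
Product of signs = 1
(241/257) = 1

1


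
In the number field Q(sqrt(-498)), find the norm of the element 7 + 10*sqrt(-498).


N(a + b*sqrt(d)) = a^2 - d*b^2
= (7)^2 - (-498)*(10)^2
= 49 + 49800
= 49849

49849


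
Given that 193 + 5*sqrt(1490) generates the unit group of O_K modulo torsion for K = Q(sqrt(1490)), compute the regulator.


epsilon = 193 + 5*sqrt(1490)
= 386.0026
R = ln(386.0026)
= 5.9558

5.9558


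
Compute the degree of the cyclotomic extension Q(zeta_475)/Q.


The degree equals Euler's totient phi(475).
475 = 5^2 * 19
phi(475) = 360

360


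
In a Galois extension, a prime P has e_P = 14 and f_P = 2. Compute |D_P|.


|D_P| = e * f
= 14 * 2
= 28

28


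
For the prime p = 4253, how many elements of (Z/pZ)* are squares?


For prime p, the number of non-zero quadratic residues is (p-1)/2.
= (4253-1)/2
= 2126

2126


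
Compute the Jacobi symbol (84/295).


Compute (84/295) via quadratic reciprocity:
  pull out 2: (2/295) = +1  (since 295 mod 8 = 7)
  pull out 2: (2/295) = +1  (since 295 mod 8 = 7)
  reciprocity: (21/295) -> +(295/21)
  reduce: (1/21)
  (1/21) = 1
Product of signs = 1

1


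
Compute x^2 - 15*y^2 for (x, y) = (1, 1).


x^2 - d*y^2
= 1^2 - 15*1^2
= 1 - 15
= -14

-14


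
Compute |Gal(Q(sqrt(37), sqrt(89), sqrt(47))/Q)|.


The 3 square roots of distinct primes are multiplicatively independent over Q,
so [K:Q] = 2^3 and Gal(K/Q) is isomorphic to (Z/2Z)^3.
|Gal| = 2^3 = 8

8


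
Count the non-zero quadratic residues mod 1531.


For prime p, the number of non-zero quadratic residues is (p-1)/2.
= (1531-1)/2
= 765

765


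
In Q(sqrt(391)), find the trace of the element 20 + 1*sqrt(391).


Tr(a + b*sqrt(d)) = (a + b*sqrt(d)) + (a - b*sqrt(d)) = 2a
= 2 * (20)
= 40

40


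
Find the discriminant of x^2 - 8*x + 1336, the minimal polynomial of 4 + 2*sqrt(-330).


The element 4 + 2*sqrt(-330) has minimal polynomial:
x^2 - 8*x + 1336
Discriminant = (-8)^2 - 4*(1336)
= 64 - 5344
= -5280

-5280


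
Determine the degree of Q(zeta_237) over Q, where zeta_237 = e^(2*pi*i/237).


The degree equals Euler's totient phi(237).
237 = 3 * 79
phi(237) = 156

156


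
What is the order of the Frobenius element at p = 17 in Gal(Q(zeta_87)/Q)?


The Frobenius at p in Gal(Q(zeta_n)/Q) = (Z/nZ)* is the class of p, so its order is ord_87(17), the smallest k >= 1 with 17^k = 1 mod 87.
n = 87 = 3 * 29, phi(87) = 56; the order divides phi(n).
Divisors of 56: 1, 2, 4, 7, 8, 14, 28, 56
Repeated squaring mod 87: 17^1 = 17, 17^2 = 28, 17^4 = 1, 17^8 = 1, 17^16 = 1, 17^32 = 1
Test divisors in increasing order:
  k=1: 17^1 = 17 mod 87
  k=2: 17^2 = 28 mod 87
  k=4: 17^4 = 1 mod 87  <- first divisor giving 1
Order = 4

4


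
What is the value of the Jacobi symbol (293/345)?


Compute (293/345) via quadratic reciprocity:
  reciprocity: (293/345) -> +(345/293)
  reduce: (52/293)
  pull out 2: (2/293) = -1  (since 293 mod 8 = 5)
  pull out 2: (2/293) = -1  (since 293 mod 8 = 5)
  reciprocity: (13/293) -> +(293/13)
  reduce: (7/13)
  reciprocity: (7/13) -> +(13/7)
  reduce: (6/7)
  pull out 2: (2/7) = +1  (since 7 mod 8 = 7)
  reciprocity: (3/7) -> -(7/3)
  reduce: (1/3)
  (1/3) = 1
Product of signs = -1

-1


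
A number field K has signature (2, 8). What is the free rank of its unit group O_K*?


By Dirichlet's unit theorem:
rank = r1 + r2 - 1
= 2 + 8 - 1
= 9

9


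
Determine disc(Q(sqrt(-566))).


For K = Q(sqrt(d)) with d squarefree: disc(K) = d if d = 1 mod 4, and disc(K) = 4d if d = 2 or 3 mod 4.
Here d = -566, and d mod 4 = 2.
d = 2 mod 4, not 1 (O_K = Z[sqrt(d)]), so disc(K) = 4d = 4 * (-566) = -2264

-2264


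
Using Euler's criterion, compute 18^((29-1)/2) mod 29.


p = 29 is prime and the exponent is (p-1)/2 = 14, so by Euler's criterion 18^14 = (18/29) = +1 or -1 mod 29.
Compute by square-and-multiply:
  14 = 8 + 4 + 2 (binary 1110)
  Repeated squaring mod 29: 18^1 = 18, 18^2 = 5, 18^4 = 25, 18^8 = 16
  18^14 = 18^8 * 18^4 * 18^2 = 16 * 25 * 5 mod 29
    16 * 25 = 400 = 23 mod 29
    23 * 5 = 115 = 28 mod 29
  18^14 = 28 mod 29
Result 28 = p - 1 = -1 mod 29: 18 is a quadratic non-residue mod 29. As a residue in [0, p-1] the value is 28.
18^14 mod 29 = 28

28


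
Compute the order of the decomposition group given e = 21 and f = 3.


|D_P| = e * f
= 21 * 3
= 63

63


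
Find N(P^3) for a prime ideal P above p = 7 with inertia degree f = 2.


N(P^a) = p^(a*f)
= 7^(3*2)
= 7^6
= 117649

117649


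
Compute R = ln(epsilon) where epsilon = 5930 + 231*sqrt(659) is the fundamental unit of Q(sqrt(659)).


epsilon = 5930 + 231*sqrt(659)
= 11859.9999
R = ln(11859.9999)
= 9.3809

9.3809


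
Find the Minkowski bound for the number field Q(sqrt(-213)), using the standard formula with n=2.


d = -213, d mod 4 = 3, so disc(K) = 4d = -852; |disc(K)| = 852
Imaginary quadratic field, so n = 2, s = r2 = 1, r1 = 0
M = (n!/n^n) * (4/pi)^s * sqrt(|disc(K)|) = (2!/2^2) * (4/pi)^1 * sqrt(852)
= 0.5 * 1.273240 * 29.189039
= 18.5823

18.5823


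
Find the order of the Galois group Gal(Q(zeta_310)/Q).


|Gal(Q(zeta_310)/Q)| = phi(310)
= 120

120


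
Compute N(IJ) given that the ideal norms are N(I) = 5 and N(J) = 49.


N(IJ) = N(I) * N(J)
= 5 * 49
= 245

245


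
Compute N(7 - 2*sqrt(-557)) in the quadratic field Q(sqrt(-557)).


N(a + b*sqrt(d)) = a^2 - d*b^2
= (7)^2 - (-557)*(-2)^2
= 49 + 2228
= 2277

2277


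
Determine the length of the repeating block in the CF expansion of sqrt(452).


Run the CF algorithm for sqrt(452).
a_0 = floor(sqrt(452)) = 21; set m_0=0, q_0=1.
Recurrence: m' = q*a - m,  q' = (d - m'^2)/q,  a' = floor((a_0 + m')/q').
  step 1: m=21, q=11, a=3
  step 2: m=12, q=28, a=1
  step 3: m=16, q=7, a=5
  step 4: m=19, q=13, a=3
  step 5: m=20, q=4, a=10
  step 6: m=20, q=13, a=3
  step 7: m=19, q=7, a=5
  step 8: m=16, q=28, a=1
  step 9: m=12, q=11, a=3
  step 10: m=21, q=1, a=42
a_10 = 2*a_0 = 42, so the period closes here.
sqrt(452) = [21; 3, 1, 5, 3, 10, 3, 5, 1, 3, 42]
Period length = 10

10


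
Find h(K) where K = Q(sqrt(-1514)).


K = Q(sqrt(-1514)). d mod 4 = 2, so D = disc(K) = 4d = -6056
h(K) equals the number of primitive reduced positive-definite forms (a, b, c) = a*x^2 + b*x*y + c*y^2 with b^2 - 4ac = D,
where reduced means |b| <= a <= c, with b >= 0 whenever |b| = a or a = c, and primitive means gcd(a, b, c) = 1.
Reduced forces 3a^2 <= |D| = 6056, so 1 <= a <= 44; b must have the parity of D, and c = (b^2 - D)/(4a) must be an integer >= a.
Enumerate a = 1..44, b in [-a, a]:
  a=1: (1, 0, 1514)  [1]
  a=2: (2, 0, 757)  [1]
  a=3: (3, -2, 505), (3, 2, 505)  [2]
  a=4: none
  a=5: (5, -2, 303), (5, 2, 303)  [2]
  a=6: (6, -4, 253), (6, 4, 253)  [2]
  a=7..8: none
  a=9: (9, -8, 170), (9, 8, 170)  [2]
  a=10: (10, -8, 153), (10, 8, 153)  [2]
  a=11: (11, -4, 138), (11, 4, 138)  [2]
  a=12..14: none
  a=15: (15, -8, 102), (15, -2, 101), (15, 2, 101), (15, 8, 102)  [4]
  a=16: none
  a=17: (17, -8, 90), (17, 8, 90)  [2]
  a=18: (18, -8, 85), (18, 8, 85)  [2]
  a=19: (19, -10, 81), (19, 10, 81)  [2]
  a=20..21: none
  a=22: (22, -4, 69), (22, 4, 69)  [2]
  a=23: (23, -4, 66), (23, 4, 66)  [2]
  a=24: none
  a=25: (25, -12, 62), (25, 12, 62)  [2]
  a=26: none
  a=27: (27, -10, 57), (27, 10, 57)  [2]
  a=28: none
  a=29: (29, -18, 55), (29, 18, 55)  [2]
  a=30: (30, -28, 57), (30, -8, 51), (30, 8, 51), (30, 28, 57)  [4]
  a=31: (31, -12, 50), (31, 12, 50)  [2]
  a=32: none
  a=33: (33, -26, 51), (33, -4, 46), (33, 4, 46), (33, 26, 51)  [4]
  a=34: (34, -8, 45), (34, 8, 45)  [2]
  a=35..36: none
  a=37: (37, -30, 47), (37, 30, 47)  [2]
  a=38: (38, -28, 45), (38, 28, 45)  [2]
  a=39..44: none
Total reduced forms: 1 + 1 + 2 + 2 + 2 + 2 + 2 + 2 + 4 + 2 + 2 + 2 + 2 + 2 + 2 + 2 + 2 + 4 + 2 + 4 + 2 + 2 + 2 = 50
h = 50

50


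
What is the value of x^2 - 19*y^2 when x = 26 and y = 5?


x^2 - d*y^2
= 26^2 - 19*5^2
= 676 - 475
= 201

201


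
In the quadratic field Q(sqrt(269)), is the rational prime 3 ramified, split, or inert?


K = Q(sqrt(269)). Since d mod 4 = 1, disc(K) = 269.
Check p | disc: 269 mod 3 = 2.
p does not divide disc. Compute Legendre symbol (d/p):
2^((3-1)/2) mod 3 = -1
(d/p) = -1, so p is inert: (p) stays prime with e=1, f=2, g=1.
Therefore p is inert.

inert


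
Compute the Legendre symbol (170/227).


p = 227 is prime, so compute (170/227) with the reciprocity algorithm (Jacobi-symbol steps: pull out 2s via (2/n), flip via reciprocity, reduce):
  pull out 2: (2/227) = -1  (since 227 mod 8 = 3)
  reciprocity: (85/227) -> +(227/85)
  reduce: (57/85)
  reciprocity: (57/85) -> +(85/57)
  reduce: (28/57)
  pull out 2: (2/57) = +1  (since 57 mod 8 = 1)
  pull out 2: (2/57) = +1  (since 57 mod 8 = 1)
  reciprocity: (7/57) -> +(57/7)
  reduce: (1/7)
  (1/7) = 1
Product of signs = -1
(170/227) = -1

-1


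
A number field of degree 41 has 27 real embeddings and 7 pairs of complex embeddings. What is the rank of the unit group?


By Dirichlet's unit theorem:
rank = r1 + r2 - 1
= 27 + 7 - 1
= 33

33


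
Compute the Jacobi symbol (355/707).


Compute (355/707) via quadratic reciprocity:
  reciprocity: (355/707) -> -(707/355)
  reduce: (352/355)
  pull out 2: (2/355) = -1  (since 355 mod 8 = 3)
  pull out 2: (2/355) = -1  (since 355 mod 8 = 3)
  pull out 2: (2/355) = -1  (since 355 mod 8 = 3)
  pull out 2: (2/355) = -1  (since 355 mod 8 = 3)
  pull out 2: (2/355) = -1  (since 355 mod 8 = 3)
  reciprocity: (11/355) -> -(355/11)
  reduce: (3/11)
  reciprocity: (3/11) -> -(11/3)
  reduce: (2/3)
  pull out 2: (2/3) = -1  (since 3 mod 8 = 3)
  (1/3) = 1
Product of signs = -1

-1


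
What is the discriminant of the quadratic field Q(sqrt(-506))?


For K = Q(sqrt(d)) with d squarefree: disc(K) = d if d = 1 mod 4, and disc(K) = 4d if d = 2 or 3 mod 4.
Here d = -506, and d mod 4 = 2.
d = 2 mod 4, not 1 (O_K = Z[sqrt(d)]), so disc(K) = 4d = 4 * (-506) = -2024

-2024


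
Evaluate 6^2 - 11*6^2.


x^2 - d*y^2
= 6^2 - 11*6^2
= 36 - 396
= -360

-360


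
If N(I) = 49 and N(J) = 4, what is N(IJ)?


N(IJ) = N(I) * N(J)
= 49 * 4
= 196

196


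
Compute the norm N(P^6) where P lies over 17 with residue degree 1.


N(P^a) = p^(a*f)
= 17^(6*1)
= 17^6
= 24137569

24137569


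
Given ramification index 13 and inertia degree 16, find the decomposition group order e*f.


|D_P| = e * f
= 13 * 16
= 208

208


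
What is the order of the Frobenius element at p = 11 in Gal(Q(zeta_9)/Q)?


The Frobenius at p in Gal(Q(zeta_n)/Q) = (Z/nZ)* is the class of p, so its order is ord_9(11), the smallest k >= 1 with 11^k = 1 mod 9.
n = 9 = 3^2, phi(9) = 6; the order divides phi(n).
Divisors of 6: 1, 2, 3, 6
Repeated squaring mod 9: 11^1 = 2, 11^2 = 4, 11^4 = 7
Test divisors in increasing order:
  k=1: 11^1 = 2 mod 9
  k=2: 11^2 = 4 mod 9
  k=3: 11^3 = 4 * 2 = 8 mod 9
  k=6: 11^6 = 7 * 4 = 1 mod 9  <- first divisor giving 1
Order = 6

6


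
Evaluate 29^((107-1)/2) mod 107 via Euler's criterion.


p = 107 is prime and the exponent is (p-1)/2 = 53, so by Euler's criterion 29^53 = (29/107) = +1 or -1 mod 107.
Compute by square-and-multiply:
  53 = 32 + 16 + 4 + 1 (binary 110101)
  Repeated squaring mod 107: 29^1 = 29, 29^2 = 92, 29^4 = 11, 29^8 = 14, 29^16 = 89, 29^32 = 3
  29^53 = 29^32 * 29^16 * 29^4 * 29^1 = 3 * 89 * 11 * 29 mod 107
    3 * 89 = 267 = 53 mod 107
    53 * 11 = 583 = 48 mod 107
    48 * 29 = 1392 = 1 mod 107
  29^53 = 1 mod 107
Result 1: 29 is a quadratic residue mod 107.
29^53 mod 107 = 1

1


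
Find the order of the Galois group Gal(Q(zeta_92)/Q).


|Gal(Q(zeta_92)/Q)| = phi(92)
= 44

44


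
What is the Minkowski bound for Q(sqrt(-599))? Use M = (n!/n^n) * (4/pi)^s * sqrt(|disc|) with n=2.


d = -599, d mod 4 = 1, so disc(K) = d = -599; |disc(K)| = 599
Imaginary quadratic field, so n = 2, s = r2 = 1, r1 = 0
M = (n!/n^n) * (4/pi)^s * sqrt(|disc(K)|) = (2!/2^2) * (4/pi)^1 * sqrt(599)
= 0.5 * 1.273240 * 24.474477
= 15.5809

15.5809


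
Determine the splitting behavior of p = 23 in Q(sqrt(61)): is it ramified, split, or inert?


K = Q(sqrt(61)). Since d mod 4 = 1, disc(K) = 61.
Check p | disc: 61 mod 23 = 15.
p does not divide disc. Compute Legendre symbol (d/p):
15^((23-1)/2) mod 23 = -1
(d/p) = -1, so p is inert: (p) stays prime with e=1, f=2, g=1.
Therefore p is inert.

inert


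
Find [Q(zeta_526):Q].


The degree equals Euler's totient phi(526).
526 = 2 * 263
phi(526) = 262

262


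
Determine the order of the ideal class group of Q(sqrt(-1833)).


K = Q(sqrt(-1833)). d mod 4 = 3, so D = disc(K) = 4d = -7332
h(K) equals the number of primitive reduced positive-definite forms (a, b, c) = a*x^2 + b*x*y + c*y^2 with b^2 - 4ac = D,
where reduced means |b| <= a <= c, with b >= 0 whenever |b| = a or a = c, and primitive means gcd(a, b, c) = 1.
Reduced forces 3a^2 <= |D| = 7332, so 1 <= a <= 49; b must have the parity of D, and c = (b^2 - D)/(4a) must be an integer >= a.
Enumerate a = 1..49, b in [-a, a]:
  a=1: (1, 0, 1833)  [1]
  a=2: (2, 2, 917)  [1]
  a=3: (3, 0, 611)  [1]
  a=4..5: none
  a=6: (6, 6, 307)  [1]
  a=7: (7, -2, 262), (7, 2, 262)  [2]
  a=8..10: none
  a=11: (11, -4, 167), (11, 4, 167)  [2]
  a=12: none
  a=13: (13, 0, 141)  [1]
  a=14: (14, -2, 131), (14, 2, 131)  [2]
  a=15..20: none
  a=21: (21, -12, 89), (21, 12, 89)  [2]
  a=22: (22, -18, 87), (22, 18, 87)  [2]
  a=23..25: none
  a=26: (26, 26, 77)  [1]
  a=27..28: none
  a=29: (29, -18, 66), (29, 18, 66)  [2]
  a=30..32: none
  a=33: (33, -18, 58), (33, 18, 58)  [2]
  a=34..38: none
  a=39: (39, 0, 47)  [1]
  a=40..41: none
  a=42: (42, -30, 49), (42, 30, 49)  [2]
  a=43: (43, 8, 43)  [1]
  a=44..49: none
Total reduced forms: 1 + 1 + 1 + 1 + 2 + 2 + 1 + 2 + 2 + 2 + 1 + 2 + 2 + 1 + 2 + 1 = 24
h = 24

24


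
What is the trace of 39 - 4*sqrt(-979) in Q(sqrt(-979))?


Tr(a + b*sqrt(d)) = (a + b*sqrt(d)) + (a - b*sqrt(d)) = 2a
= 2 * (39)
= 78

78


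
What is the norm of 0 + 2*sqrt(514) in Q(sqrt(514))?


N(a + b*sqrt(d)) = a^2 - d*b^2
= (0)^2 - (514)*(2)^2
= 0 - 2056
= -2056

-2056


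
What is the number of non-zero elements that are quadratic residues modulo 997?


For prime p, the number of non-zero quadratic residues is (p-1)/2.
= (997-1)/2
= 498

498


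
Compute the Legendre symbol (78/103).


p = 103 is prime, so compute (78/103) with the reciprocity algorithm (Jacobi-symbol steps: pull out 2s via (2/n), flip via reciprocity, reduce):
  pull out 2: (2/103) = +1  (since 103 mod 8 = 7)
  reciprocity: (39/103) -> -(103/39)
  reduce: (25/39)
  reciprocity: (25/39) -> +(39/25)
  reduce: (14/25)
  pull out 2: (2/25) = +1  (since 25 mod 8 = 1)
  reciprocity: (7/25) -> +(25/7)
  reduce: (4/7)
  pull out 2: (2/7) = +1  (since 7 mod 8 = 7)
  pull out 2: (2/7) = +1  (since 7 mod 8 = 7)
  (1/7) = 1
Product of signs = -1
(78/103) = -1

-1


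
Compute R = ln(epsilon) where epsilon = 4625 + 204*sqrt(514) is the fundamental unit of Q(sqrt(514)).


epsilon = 4625 + 204*sqrt(514)
= 9249.9999
R = ln(9249.9999)
= 9.1324

9.1324


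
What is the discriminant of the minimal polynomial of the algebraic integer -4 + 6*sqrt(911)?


The element -4 + 6*sqrt(911) has minimal polynomial:
x^2 + 8*x - 32780
Discriminant = (8)^2 - 4*(-32780)
= 64 + 131120
= 131184

131184


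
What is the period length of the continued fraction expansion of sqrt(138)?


Run the CF algorithm for sqrt(138).
a_0 = floor(sqrt(138)) = 11; set m_0=0, q_0=1.
Recurrence: m' = q*a - m,  q' = (d - m'^2)/q,  a' = floor((a_0 + m')/q').
  step 1: m=11, q=17, a=1
  step 2: m=6, q=6, a=2
  step 3: m=6, q=17, a=1
  step 4: m=11, q=1, a=22
a_4 = 2*a_0 = 22, so the period closes here.
sqrt(138) = [11; 1, 2, 1, 22]
Period length = 4

4


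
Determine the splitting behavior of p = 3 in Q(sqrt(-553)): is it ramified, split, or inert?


K = Q(sqrt(-553)). Since d mod 4 = 3, disc(K) = -2212.
Check p | disc: -2212 mod 3 = 2.
p does not divide disc. Compute Legendre symbol (d/p):
2^((3-1)/2) mod 3 = -1
(d/p) = -1, so p is inert: (p) stays prime with e=1, f=2, g=1.
Therefore p is inert.

inert


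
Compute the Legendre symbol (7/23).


p = 23 is prime, so compute (7/23) with the reciprocity algorithm (Jacobi-symbol steps: pull out 2s via (2/n), flip via reciprocity, reduce):
  reciprocity: (7/23) -> -(23/7)
  reduce: (2/7)
  pull out 2: (2/7) = +1  (since 7 mod 8 = 7)
  (1/7) = 1
Product of signs = -1
(7/23) = -1

-1


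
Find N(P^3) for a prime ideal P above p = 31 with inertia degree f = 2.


N(P^a) = p^(a*f)
= 31^(3*2)
= 31^6
= 887503681

887503681


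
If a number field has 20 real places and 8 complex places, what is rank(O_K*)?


By Dirichlet's unit theorem:
rank = r1 + r2 - 1
= 20 + 8 - 1
= 27

27


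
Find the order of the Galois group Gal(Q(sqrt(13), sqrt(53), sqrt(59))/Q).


The 3 square roots of distinct primes are multiplicatively independent over Q,
so [K:Q] = 2^3 and Gal(K/Q) is isomorphic to (Z/2Z)^3.
|Gal| = 2^3 = 8

8


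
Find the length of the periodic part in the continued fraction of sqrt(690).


Run the CF algorithm for sqrt(690).
a_0 = floor(sqrt(690)) = 26; set m_0=0, q_0=1.
Recurrence: m' = q*a - m,  q' = (d - m'^2)/q,  a' = floor((a_0 + m')/q').
  step 1: m=26, q=14, a=3
  step 2: m=16, q=31, a=1
  step 3: m=15, q=15, a=2
  step 4: m=15, q=31, a=1
  step 5: m=16, q=14, a=3
  step 6: m=26, q=1, a=52
a_6 = 2*a_0 = 52, so the period closes here.
sqrt(690) = [26; 3, 1, 2, 1, 3, 52]
Period length = 6

6


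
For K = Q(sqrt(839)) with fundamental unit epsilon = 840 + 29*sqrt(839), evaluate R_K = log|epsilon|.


epsilon = 840 + 29*sqrt(839)
= 1679.9994
R = ln(1679.9994)
= 7.4265

7.4265


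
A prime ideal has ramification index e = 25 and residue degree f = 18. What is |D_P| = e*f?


|D_P| = e * f
= 25 * 18
= 450

450


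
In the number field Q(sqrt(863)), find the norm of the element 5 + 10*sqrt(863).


N(a + b*sqrt(d)) = a^2 - d*b^2
= (5)^2 - (863)*(10)^2
= 25 - 86300
= -86275

-86275


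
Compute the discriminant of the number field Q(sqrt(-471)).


For K = Q(sqrt(d)) with d squarefree: disc(K) = d if d = 1 mod 4, and disc(K) = 4d if d = 2 or 3 mod 4.
Here d = -471, and d mod 4 = 1.
d = 1 mod 4 (O_K = Z[(1+sqrt(d))/2]), so disc(K) = d = -471

-471


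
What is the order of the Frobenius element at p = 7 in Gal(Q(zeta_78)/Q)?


The Frobenius at p in Gal(Q(zeta_n)/Q) = (Z/nZ)* is the class of p, so its order is ord_78(7), the smallest k >= 1 with 7^k = 1 mod 78.
n = 78 = 2 * 3 * 13, phi(78) = 24; the order divides phi(n).
Divisors of 24: 1, 2, 3, 4, 6, 8, 12, 24
Repeated squaring mod 78: 7^1 = 7, 7^2 = 49, 7^4 = 61, 7^8 = 55, 7^16 = 61
Test divisors in increasing order:
  k=1: 7^1 = 7 mod 78
  k=2: 7^2 = 49 mod 78
  k=3: 7^3 = 49 * 7 = 31 mod 78
  k=4: 7^4 = 61 mod 78
  k=6: 7^6 = 61 * 49 = 25 mod 78
  k=8: 7^8 = 55 mod 78
  k=12: 7^12 = 55 * 61 = 1 mod 78  <- first divisor giving 1
Order = 12

12


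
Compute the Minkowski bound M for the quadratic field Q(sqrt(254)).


d = 254, d mod 4 = 2, so disc(K) = 4d = 1016; |disc(K)| = 1016
Real quadratic field, so n = 2, s = r2 = 0, r1 = 2
M = (n!/n^n) * (4/pi)^s * sqrt(|disc(K)|) = (2!/2^2) * (4/pi)^0 * sqrt(1016)
= 0.5 * 1.000000 * 31.874755
= 15.9374

15.9374


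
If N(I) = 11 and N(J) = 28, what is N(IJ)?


N(IJ) = N(I) * N(J)
= 11 * 28
= 308

308


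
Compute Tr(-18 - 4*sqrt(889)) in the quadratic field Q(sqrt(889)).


Tr(a + b*sqrt(d)) = (a + b*sqrt(d)) + (a - b*sqrt(d)) = 2a
= 2 * (-18)
= -36

-36


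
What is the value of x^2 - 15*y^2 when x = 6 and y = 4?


x^2 - d*y^2
= 6^2 - 15*4^2
= 36 - 240
= -204

-204


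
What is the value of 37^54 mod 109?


p = 109 is prime and the exponent is (p-1)/2 = 54, so by Euler's criterion 37^54 = (37/109) = +1 or -1 mod 109.
Compute by square-and-multiply:
  54 = 32 + 16 + 4 + 2 (binary 110110)
  Repeated squaring mod 109: 37^1 = 37, 37^2 = 61, 37^4 = 15, 37^8 = 7, 37^16 = 49, 37^32 = 3
  37^54 = 37^32 * 37^16 * 37^4 * 37^2 = 3 * 49 * 15 * 61 mod 109
    3 * 49 = 147 = 38 mod 109
    38 * 15 = 570 = 25 mod 109
    25 * 61 = 1525 = 108 mod 109
  37^54 = 108 mod 109
Result 108 = p - 1 = -1 mod 109: 37 is a quadratic non-residue mod 109. As a residue in [0, p-1] the value is 108.
37^54 mod 109 = 108

108


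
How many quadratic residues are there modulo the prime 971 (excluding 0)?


For prime p, the number of non-zero quadratic residues is (p-1)/2.
= (971-1)/2
= 485

485


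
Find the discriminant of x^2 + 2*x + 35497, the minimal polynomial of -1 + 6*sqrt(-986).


The element -1 + 6*sqrt(-986) has minimal polynomial:
x^2 + 2*x + 35497
Discriminant = (2)^2 - 4*(35497)
= 4 - 141988
= -141984

-141984


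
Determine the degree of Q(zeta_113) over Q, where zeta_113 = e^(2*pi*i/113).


The degree equals Euler's totient phi(113).
113 = 113
phi(113) = 112

112


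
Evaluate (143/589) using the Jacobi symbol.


Compute (143/589) via quadratic reciprocity:
  reciprocity: (143/589) -> +(589/143)
  reduce: (17/143)
  reciprocity: (17/143) -> +(143/17)
  reduce: (7/17)
  reciprocity: (7/17) -> +(17/7)
  reduce: (3/7)
  reciprocity: (3/7) -> -(7/3)
  reduce: (1/3)
  (1/3) = 1
Product of signs = -1

-1


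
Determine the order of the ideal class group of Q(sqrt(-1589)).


K = Q(sqrt(-1589)). d mod 4 = 3, so D = disc(K) = 4d = -6356
h(K) equals the number of primitive reduced positive-definite forms (a, b, c) = a*x^2 + b*x*y + c*y^2 with b^2 - 4ac = D,
where reduced means |b| <= a <= c, with b >= 0 whenever |b| = a or a = c, and primitive means gcd(a, b, c) = 1.
Reduced forces 3a^2 <= |D| = 6356, so 1 <= a <= 46; b must have the parity of D, and c = (b^2 - D)/(4a) must be an integer >= a.
Enumerate a = 1..46, b in [-a, a]:
  a=1: (1, 0, 1589)  [1]
  a=2: (2, 2, 795)  [1]
  a=3: (3, -2, 530), (3, 2, 530)  [2]
  a=4: none
  a=5: (5, -2, 318), (5, 2, 318)  [2]
  a=6: (6, -2, 265), (6, 2, 265)  [2]
  a=7: (7, 0, 227)  [1]
  a=8: none
  a=9: (9, -4, 177), (9, 4, 177)  [2]
  a=10: (10, -2, 159), (10, 2, 159)  [2]
  a=11..12: none
  a=13: (13, -12, 125), (13, 12, 125)  [2]
  a=14: (14, 14, 117)  [1]
  a=15: (15, -8, 107), (15, -2, 106), (15, 2, 106), (15, 8, 107)  [4]
  a=16: none
  a=17: (17, -6, 94), (17, 6, 94)  [2]
  a=18: (18, -14, 91), (18, 14, 91)  [2]
  a=19: (19, -16, 87), (19, 16, 87)  [2]
  a=20: none
  a=21: (21, -14, 78), (21, 14, 78)  [2]
  a=22..24: none
  a=25: (25, -12, 65), (25, 12, 65)  [2]
  a=26: (26, -14, 63), (26, 14, 63)  [2]
  a=27: (27, -4, 59), (27, 4, 59)  [2]
  a=28: none
  a=29: (29, -16, 57), (29, 16, 57)  [2]
  a=30: (30, -22, 57), (30, -2, 53), (30, 2, 53), (30, 22, 57)  [4]
  a=31..33: none
  a=34: (34, -6, 47), (34, 6, 47)  [2]
  a=35: (35, -28, 51), (35, 28, 51)  [2]
  a=36..37: none
  a=38: (38, -22, 45), (38, 22, 45)  [2]
  a=39: (39, -38, 50), (39, -14, 42), (39, 14, 42), (39, 38, 50)  [4]
  a=40: none
  a=41: (41, -32, 45), (41, 32, 45)  [2]
  a=42..46: none
Total reduced forms: 1 + 1 + 2 + 2 + 2 + 1 + 2 + 2 + 2 + 1 + 4 + 2 + 2 + 2 + 2 + 2 + 2 + 2 + 2 + 4 + 2 + 2 + 2 + 4 + 2 = 52
h = 52

52
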